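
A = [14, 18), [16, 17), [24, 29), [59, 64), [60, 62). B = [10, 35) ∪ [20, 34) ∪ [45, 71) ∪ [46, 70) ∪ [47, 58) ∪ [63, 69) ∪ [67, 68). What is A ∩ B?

First set merges to [14, 18), [24, 29), [59, 64).
Second set merges to [10, 35), [45, 71).
[14, 18) overlaps B on [14, 18).
[24, 29) overlaps B on [24, 29).
[59, 64) overlaps B on [59, 64).

[14, 18) ∪ [24, 29) ∪ [59, 64)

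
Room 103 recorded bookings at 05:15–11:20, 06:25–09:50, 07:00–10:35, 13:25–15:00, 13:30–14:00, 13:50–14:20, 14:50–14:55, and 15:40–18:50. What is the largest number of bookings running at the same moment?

3

Walk the sorted start/end points keeping a running depth.
The depth first hits 3 at 07:00.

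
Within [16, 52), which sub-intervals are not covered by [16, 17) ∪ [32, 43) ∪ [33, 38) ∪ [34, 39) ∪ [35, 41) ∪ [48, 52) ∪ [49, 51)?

[17, 32) ∪ [43, 48)

After merging, the occupied span is [16, 17), [32, 43), [48, 52).
Complement within [16, 52): [17, 32), [43, 48).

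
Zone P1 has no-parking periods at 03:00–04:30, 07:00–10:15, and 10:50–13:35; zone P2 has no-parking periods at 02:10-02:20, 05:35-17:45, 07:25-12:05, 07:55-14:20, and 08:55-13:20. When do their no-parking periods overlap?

B, merged: 02:10–02:20, 05:35–17:45.
03:00–04:30 falls entirely outside B.
07:00–10:15 overlaps B on 07:00–10:15.
10:50–13:35 overlaps B on 10:50–13:35.

07:00–10:15, 10:50–13:35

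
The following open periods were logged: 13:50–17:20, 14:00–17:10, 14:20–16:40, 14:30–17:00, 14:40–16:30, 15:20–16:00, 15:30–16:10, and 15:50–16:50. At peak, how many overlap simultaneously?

8

Walk the sorted start/end points keeping a running depth.
The depth first hits 8 at 15:50.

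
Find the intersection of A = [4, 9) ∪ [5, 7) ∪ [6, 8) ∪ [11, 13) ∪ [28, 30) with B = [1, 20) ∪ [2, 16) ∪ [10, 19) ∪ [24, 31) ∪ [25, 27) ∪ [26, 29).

[4, 9) ∪ [11, 13) ∪ [28, 30)

First set merges to [4, 9), [11, 13), [28, 30).
Second set merges to [1, 20), [24, 31).
[4, 9) ∩ B → [4, 9).
[11, 13) ∩ B → [11, 13).
[28, 30) ∩ B → [28, 30).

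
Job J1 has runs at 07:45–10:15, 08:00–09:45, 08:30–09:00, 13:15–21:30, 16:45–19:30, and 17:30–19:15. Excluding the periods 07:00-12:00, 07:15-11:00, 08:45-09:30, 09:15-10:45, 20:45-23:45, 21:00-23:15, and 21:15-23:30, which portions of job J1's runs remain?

13:15–20:45

First set merges to 07:45–10:15, 13:15–21:30.
Second set merges to 07:00–12:00, 20:45–23:45.
07:45–10:15: entirely removed.
13:15–21:30 \ B = 13:15–20:45.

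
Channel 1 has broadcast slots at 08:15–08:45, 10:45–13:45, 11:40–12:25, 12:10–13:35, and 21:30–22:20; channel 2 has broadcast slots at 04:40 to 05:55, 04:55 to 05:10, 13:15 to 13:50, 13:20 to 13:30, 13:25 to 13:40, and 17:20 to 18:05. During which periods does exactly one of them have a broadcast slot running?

04:40-05:55, 08:15-08:45, 10:45-13:15, 13:45-13:50, 17:20-18:05, 21:30-22:20

Merge the first list: 08:15-08:45, 10:45-13:45, 21:30-22:20.
Merge the second list: 04:40-05:55, 13:15-13:50, 17:20-18:05.
A but not B: 08:15-08:45, 10:45-13:15, 21:30-22:20.
B but not A: 04:40-05:55, 13:45-13:50, 17:20-18:05.
Combining gives A △ B.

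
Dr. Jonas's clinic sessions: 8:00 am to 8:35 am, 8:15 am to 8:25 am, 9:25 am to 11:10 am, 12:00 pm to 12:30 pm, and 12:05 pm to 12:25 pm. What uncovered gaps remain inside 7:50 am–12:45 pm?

7:50 am-8:00 am, 8:35 am-9:25 am, 11:10 am-12:00 pm, 12:30 pm-12:45 pm

Covered (merged): 8:00 am-8:35 am, 9:25 am-11:10 am, 12:00 pm-12:30 pm.
Gaps within 7:50 am-12:45 pm: 7:50 am-8:00 am, 8:35 am-9:25 am, 11:10 am-12:00 pm, 12:30 pm-12:45 pm.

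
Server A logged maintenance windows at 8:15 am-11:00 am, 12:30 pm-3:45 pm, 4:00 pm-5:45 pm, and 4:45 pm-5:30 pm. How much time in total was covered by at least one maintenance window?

7 h 45 min

Merged: 8:15 am–11:00 am, 12:30 pm–3:45 pm, 4:00 pm–5:45 pm.
Lengths: 2 h 45 min + 3 h 15 min + 1 h 45 min = 7 h 45 min.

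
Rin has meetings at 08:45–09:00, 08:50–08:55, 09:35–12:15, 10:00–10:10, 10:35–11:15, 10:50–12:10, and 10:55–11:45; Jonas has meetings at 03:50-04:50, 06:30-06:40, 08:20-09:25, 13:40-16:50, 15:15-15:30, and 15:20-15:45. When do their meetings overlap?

Merge the first list: 08:45–09:00, 09:35–12:15.
Merge the second list: 03:50–04:50, 06:30–06:40, 08:20–09:25, 13:40–16:50.
08:45–09:00 ∩ B → 08:45–09:00.
09:35–12:15 meets no B interval.

08:45–09:00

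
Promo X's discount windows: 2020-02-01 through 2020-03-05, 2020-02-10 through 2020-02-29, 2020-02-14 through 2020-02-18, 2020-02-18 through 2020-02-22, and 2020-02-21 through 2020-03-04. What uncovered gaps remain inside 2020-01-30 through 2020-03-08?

The merged coverage is 2020-02-01 through 2020-03-05.
Gaps within 2020-01-30 through 2020-03-08: 2020-01-30 through 2020-01-31, 2020-03-06 through 2020-03-08.

2020-01-30 through 2020-01-31, 2020-03-06 through 2020-03-08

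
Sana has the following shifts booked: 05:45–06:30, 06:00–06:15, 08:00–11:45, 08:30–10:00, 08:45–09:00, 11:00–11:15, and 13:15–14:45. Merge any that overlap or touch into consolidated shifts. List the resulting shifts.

05:45–06:30, 08:00–11:45, 13:15–14:45

06:00–06:15 overlaps/touches 05:45–06:30 → extend to 05:45–06:30.
08:00–11:45 is disjoint → start new block.
08:30–10:00 overlaps/touches 08:00–11:45 → extend to 08:00–11:45.
08:45–09:00 overlaps/touches 08:00–11:45 → extend to 08:00–11:45.
11:00–11:15 overlaps/touches 08:00–11:45 → extend to 08:00–11:45.
13:15–14:45 is disjoint → start new block.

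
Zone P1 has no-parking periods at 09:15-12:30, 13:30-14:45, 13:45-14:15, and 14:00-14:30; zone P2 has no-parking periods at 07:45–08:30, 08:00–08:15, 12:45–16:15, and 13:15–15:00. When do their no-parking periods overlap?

Merge the first list: 09:15-12:30, 13:30-14:45.
Merge the second list: 07:45-08:30, 12:45-16:15.
09:15-12:30 falls entirely outside B.
13:30-14:45 overlaps B on 13:30-14:45.

13:30-14:45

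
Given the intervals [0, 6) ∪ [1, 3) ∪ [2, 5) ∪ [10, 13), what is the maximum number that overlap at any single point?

At 2, 3 of the intervals are simultaneously active.
No point has more.

3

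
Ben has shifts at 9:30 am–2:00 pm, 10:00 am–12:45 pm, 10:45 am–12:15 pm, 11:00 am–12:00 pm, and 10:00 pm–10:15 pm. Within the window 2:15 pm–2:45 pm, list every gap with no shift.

Covered (merged): 9:30 am–2:00 pm, 10:00 pm–10:15 pm.
Complement within 2:15 pm–2:45 pm: 2:15 pm–2:45 pm.

2:15 pm–2:45 pm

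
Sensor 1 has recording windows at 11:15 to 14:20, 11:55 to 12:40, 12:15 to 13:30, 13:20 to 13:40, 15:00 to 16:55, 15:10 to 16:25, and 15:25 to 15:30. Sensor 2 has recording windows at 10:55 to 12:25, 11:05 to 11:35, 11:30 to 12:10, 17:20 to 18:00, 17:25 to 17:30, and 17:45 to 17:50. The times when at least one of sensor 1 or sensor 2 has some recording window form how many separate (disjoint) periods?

3

Merge the first list: 11:15–14:20, 15:00–16:55.
Merge the second list: 10:55–12:25, 17:20–18:00.
A ∪ B = 10:55–14:20, 15:00–16:55, 17:20–18:00.
That is 3 disjoint pieces.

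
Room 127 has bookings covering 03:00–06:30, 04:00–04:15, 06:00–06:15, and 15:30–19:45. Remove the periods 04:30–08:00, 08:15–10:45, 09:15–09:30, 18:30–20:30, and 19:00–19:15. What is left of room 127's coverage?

03:00–04:30, 15:30–18:30

Merge the first list: 03:00–06:30, 15:30–19:45.
Merge the second list: 04:30–08:00, 08:15–10:45, 18:30–20:30.
03:00–06:30 with B removed leaves 03:00–04:30.
15:30–19:45 with B removed leaves 15:30–18:30.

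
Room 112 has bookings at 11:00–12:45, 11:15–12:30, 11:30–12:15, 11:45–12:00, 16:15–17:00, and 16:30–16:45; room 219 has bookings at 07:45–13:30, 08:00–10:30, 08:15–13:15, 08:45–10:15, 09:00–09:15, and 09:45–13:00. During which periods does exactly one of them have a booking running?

07:45–11:00, 12:45–13:30, 16:15–17:00

First set merges to 11:00–12:45, 16:15–17:00.
Second set merges to 07:45–13:30.
Only in the first: 16:15–17:00.
Only in the second: 07:45–11:00, 12:45–13:30.
Together these are the periods covered by exactly one.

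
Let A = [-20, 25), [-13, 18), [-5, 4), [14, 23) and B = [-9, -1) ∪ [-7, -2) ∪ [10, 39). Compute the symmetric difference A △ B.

[-20, -9) ∪ [-1, 10) ∪ [25, 39)

A, merged: [-20, 25).
B, merged: [-9, -1), [10, 39).
Only in the first: [-20, -9), [-1, 10).
Only in the second: [25, 39).
Together these are the periods covered by exactly one.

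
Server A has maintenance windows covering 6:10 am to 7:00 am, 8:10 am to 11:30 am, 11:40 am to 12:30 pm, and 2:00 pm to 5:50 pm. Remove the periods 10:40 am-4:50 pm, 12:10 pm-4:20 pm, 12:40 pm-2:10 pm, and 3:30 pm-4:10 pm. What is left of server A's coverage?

Merge the second list: 10:40 am–4:50 pm.
6:10 am–7:00 am: no B overlap → unchanged.
8:10 am–11:30 am minus B → 8:10 am–10:40 am.
11:40 am–12:30 pm: fully covered by B → removed.
2:00 pm–5:50 pm minus B → 4:50 pm–5:50 pm.

6:10 am–7:00 am, 8:10 am–10:40 am, 4:50 pm–5:50 pm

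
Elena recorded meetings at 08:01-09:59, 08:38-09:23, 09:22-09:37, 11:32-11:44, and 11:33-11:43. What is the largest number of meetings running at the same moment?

3

Walk the sorted start/end points keeping a running depth.
The depth first hits 3 at 09:22.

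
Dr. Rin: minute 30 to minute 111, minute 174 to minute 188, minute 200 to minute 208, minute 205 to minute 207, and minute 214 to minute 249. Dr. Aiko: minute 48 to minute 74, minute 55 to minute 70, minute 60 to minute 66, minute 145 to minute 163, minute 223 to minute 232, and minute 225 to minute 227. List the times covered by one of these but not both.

minute 30 to minute 48, minute 74 to minute 111, minute 145 to minute 163, minute 174 to minute 188, minute 200 to minute 208, minute 214 to minute 223, minute 232 to minute 249

Merge the first list: minute 30 to minute 111, minute 174 to minute 188, minute 200 to minute 208, minute 214 to minute 249.
Merge the second list: minute 48 to minute 74, minute 145 to minute 163, minute 223 to minute 232.
A \ B = minute 30 to minute 48, minute 74 to minute 111, minute 174 to minute 188, minute 200 to minute 208, minute 214 to minute 223, minute 232 to minute 249.
B \ A = minute 145 to minute 163.
Union of the two gives the symmetric difference.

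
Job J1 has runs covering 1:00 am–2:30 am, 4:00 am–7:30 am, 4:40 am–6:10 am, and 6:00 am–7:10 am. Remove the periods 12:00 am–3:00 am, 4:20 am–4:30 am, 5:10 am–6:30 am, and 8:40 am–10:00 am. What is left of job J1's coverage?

First set merges to 1:00 am-2:30 am, 4:00 am-7:30 am.
1:00 am-2:30 am: fully covered by B → removed.
4:00 am-7:30 am minus B → 4:00 am-4:20 am, 4:30 am-5:10 am, 6:30 am-7:30 am.

4:00 am-4:20 am, 4:30 am-5:10 am, 6:30 am-7:30 am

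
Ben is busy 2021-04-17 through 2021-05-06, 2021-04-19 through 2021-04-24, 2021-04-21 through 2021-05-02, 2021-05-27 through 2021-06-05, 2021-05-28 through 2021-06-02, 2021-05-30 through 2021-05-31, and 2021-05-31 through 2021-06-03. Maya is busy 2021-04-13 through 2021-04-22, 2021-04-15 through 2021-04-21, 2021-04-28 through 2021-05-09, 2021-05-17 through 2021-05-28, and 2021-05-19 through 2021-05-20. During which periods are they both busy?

2021-04-17 through 2021-04-22, 2021-04-28 through 2021-05-06, 2021-05-27 through 2021-05-28

A, merged: 2021-04-17 through 2021-05-06, 2021-05-27 through 2021-06-05.
B, merged: 2021-04-13 through 2021-04-22, 2021-04-28 through 2021-05-09, 2021-05-17 through 2021-05-28.
2021-04-17 through 2021-05-06 meets the second set on 2021-04-17 through 2021-04-22, 2021-04-28 through 2021-05-06.
2021-05-27 through 2021-06-05 meets the second set on 2021-05-27 through 2021-05-28.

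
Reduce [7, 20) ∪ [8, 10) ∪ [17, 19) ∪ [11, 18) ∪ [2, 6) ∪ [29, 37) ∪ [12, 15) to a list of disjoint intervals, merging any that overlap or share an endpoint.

[2, 6) ∪ [7, 20) ∪ [29, 37)

Sort by start: [2, 6), [7, 20), [8, 10), [11, 18), [12, 15), [17, 19), [29, 37).
[7, 20) is disjoint → start new block.
[8, 10) overlaps/touches [7, 20) → extend to [7, 20).
[11, 18) overlaps/touches [7, 20) → extend to [7, 20).
[12, 15) overlaps/touches [7, 20) → extend to [7, 20).
[17, 19) overlaps/touches [7, 20) → extend to [7, 20).
[29, 37) is disjoint → start new block.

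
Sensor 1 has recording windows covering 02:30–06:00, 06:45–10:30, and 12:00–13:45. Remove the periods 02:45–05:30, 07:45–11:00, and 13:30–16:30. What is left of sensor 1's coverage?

02:30–06:00 \ B = 02:30–02:45, 05:30–06:00.
06:45–10:30 \ B = 06:45–07:45.
12:00–13:45 \ B = 12:00–13:30.

02:30–02:45, 05:30–06:00, 06:45–07:45, 12:00–13:30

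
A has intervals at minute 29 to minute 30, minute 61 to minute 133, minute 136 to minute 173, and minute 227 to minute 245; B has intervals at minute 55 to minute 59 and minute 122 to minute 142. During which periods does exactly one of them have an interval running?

A but not B: minute 29 to minute 30, minute 61 to minute 122, minute 142 to minute 173, minute 227 to minute 245.
B but not A: minute 55 to minute 59, minute 133 to minute 136.
Combining gives A △ B.

minute 29 to minute 30, minute 55 to minute 59, minute 61 to minute 122, minute 133 to minute 136, minute 142 to minute 173, minute 227 to minute 245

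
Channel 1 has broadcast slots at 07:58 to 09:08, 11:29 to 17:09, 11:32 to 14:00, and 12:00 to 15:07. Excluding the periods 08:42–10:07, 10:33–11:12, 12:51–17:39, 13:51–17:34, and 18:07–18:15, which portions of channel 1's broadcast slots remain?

First set merges to 07:58–09:08, 11:29–17:09.
Second set merges to 08:42–10:07, 10:33–11:12, 12:51–17:39, 18:07–18:15.
07:58–09:08 \ B = 07:58–08:42.
11:29–17:09 \ B = 11:29–12:51.

07:58–08:42, 11:29–12:51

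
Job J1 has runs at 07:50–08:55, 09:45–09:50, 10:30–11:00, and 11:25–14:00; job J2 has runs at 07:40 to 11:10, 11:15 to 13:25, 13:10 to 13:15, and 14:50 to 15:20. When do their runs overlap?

Second set merges to 07:40–11:10, 11:15–13:25, 14:50–15:20.
07:50–08:55 overlaps B on 07:50–08:55.
09:45–09:50 overlaps B on 09:45–09:50.
10:30–11:00 overlaps B on 10:30–11:00.
11:25–14:00 overlaps B on 11:25–13:25.

07:50–08:55, 09:45–09:50, 10:30–11:00, 11:25–13:25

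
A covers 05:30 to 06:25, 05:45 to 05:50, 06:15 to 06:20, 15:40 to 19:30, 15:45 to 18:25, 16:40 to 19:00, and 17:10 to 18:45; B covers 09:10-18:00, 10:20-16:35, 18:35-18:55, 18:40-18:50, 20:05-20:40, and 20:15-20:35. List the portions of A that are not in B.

05:30–06:25, 18:00–18:35, 18:55–19:30

First set merges to 05:30–06:25, 15:40–19:30.
Second set merges to 09:10–18:00, 18:35–18:55, 20:05–20:40.
05:30–06:25 is untouched.
15:40–19:30 with B removed leaves 18:00–18:35, 18:55–19:30.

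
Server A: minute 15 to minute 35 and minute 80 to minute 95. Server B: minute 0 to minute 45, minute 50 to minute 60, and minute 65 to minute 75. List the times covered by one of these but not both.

minute 0 to minute 15, minute 35 to minute 45, minute 50 to minute 60, minute 65 to minute 75, minute 80 to minute 95

A but not B: minute 80 to minute 95.
B but not A: minute 0 to minute 15, minute 35 to minute 45, minute 50 to minute 60, minute 65 to minute 75.
Combining gives A △ B.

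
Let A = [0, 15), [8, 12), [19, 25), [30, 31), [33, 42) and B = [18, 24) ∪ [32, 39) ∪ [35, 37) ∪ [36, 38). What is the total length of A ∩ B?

Merge the first list: [0, 15), [19, 25), [30, 31), [33, 42).
Merge the second list: [18, 24), [32, 39).
A ∩ B = [19, 24), [33, 39).
Total: 5 + 6 = 11.

11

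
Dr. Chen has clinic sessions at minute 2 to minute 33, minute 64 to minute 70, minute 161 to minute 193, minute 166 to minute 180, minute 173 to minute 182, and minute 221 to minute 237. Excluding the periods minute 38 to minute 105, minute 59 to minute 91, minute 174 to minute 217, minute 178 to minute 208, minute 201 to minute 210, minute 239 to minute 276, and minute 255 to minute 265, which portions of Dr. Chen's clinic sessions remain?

minute 2 to minute 33, minute 161 to minute 174, minute 221 to minute 237

A, merged: minute 2 to minute 33, minute 64 to minute 70, minute 161 to minute 193, minute 221 to minute 237.
B, merged: minute 38 to minute 105, minute 174 to minute 217, minute 239 to minute 276.
minute 2 to minute 33: nothing removed.
minute 64 to minute 70: entirely removed.
minute 161 to minute 193 \ B = minute 161 to minute 174.
minute 221 to minute 237: nothing removed.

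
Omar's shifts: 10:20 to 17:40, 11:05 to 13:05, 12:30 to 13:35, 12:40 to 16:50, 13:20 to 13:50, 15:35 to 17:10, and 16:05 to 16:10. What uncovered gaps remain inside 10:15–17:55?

Covered (merged): 10:20-17:40.
Gaps within 10:15-17:55: 10:15-10:20, 17:40-17:55.

10:15-10:20, 17:40-17:55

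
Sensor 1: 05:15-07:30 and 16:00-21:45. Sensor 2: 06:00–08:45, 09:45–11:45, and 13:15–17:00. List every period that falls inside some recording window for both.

05:15–07:30 ∩ B → 06:00–07:30.
16:00–21:45 ∩ B → 16:00–17:00.

06:00–07:30, 16:00–17:00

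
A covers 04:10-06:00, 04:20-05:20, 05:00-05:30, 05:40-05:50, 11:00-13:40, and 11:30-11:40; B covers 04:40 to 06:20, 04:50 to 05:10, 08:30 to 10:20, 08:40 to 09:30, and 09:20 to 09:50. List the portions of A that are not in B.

Merge the first list: 04:10–06:00, 11:00–13:40.
Merge the second list: 04:40–06:20, 08:30–10:20.
04:10–06:00 with B removed leaves 04:10–04:40.
11:00–13:40 is untouched.

04:10–04:40, 11:00–13:40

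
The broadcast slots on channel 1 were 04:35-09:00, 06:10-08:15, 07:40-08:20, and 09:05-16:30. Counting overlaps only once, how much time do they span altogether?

11 h 50 min

Merged: 04:35–09:00, 09:05–16:30.
Lengths: 4 h 25 min + 7 h 25 min = 11 h 50 min.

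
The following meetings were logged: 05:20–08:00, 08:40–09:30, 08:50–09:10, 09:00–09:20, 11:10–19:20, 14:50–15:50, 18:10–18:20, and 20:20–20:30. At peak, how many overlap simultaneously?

3

At 09:00, 3 of the intervals are simultaneously active.
No point has more.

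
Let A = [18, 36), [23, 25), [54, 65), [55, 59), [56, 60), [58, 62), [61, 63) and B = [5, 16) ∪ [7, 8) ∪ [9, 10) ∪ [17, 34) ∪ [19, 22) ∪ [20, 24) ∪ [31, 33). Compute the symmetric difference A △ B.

[5, 16) ∪ [17, 18) ∪ [34, 36) ∪ [54, 65)

A, merged: [18, 36), [54, 65).
B, merged: [5, 16), [17, 34).
Only in the first: [34, 36), [54, 65).
Only in the second: [5, 16), [17, 18).
Together these are the periods covered by exactly one.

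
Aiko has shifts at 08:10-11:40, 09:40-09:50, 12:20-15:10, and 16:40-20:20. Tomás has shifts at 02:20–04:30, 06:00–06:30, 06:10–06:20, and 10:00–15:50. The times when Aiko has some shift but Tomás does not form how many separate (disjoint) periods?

Merge the first list: 08:10–11:40, 12:20–15:10, 16:40–20:20.
Merge the second list: 02:20–04:30, 06:00–06:30, 10:00–15:50.
A \ B = 08:10–10:00, 16:40–20:20.
That is 2 disjoint pieces.

2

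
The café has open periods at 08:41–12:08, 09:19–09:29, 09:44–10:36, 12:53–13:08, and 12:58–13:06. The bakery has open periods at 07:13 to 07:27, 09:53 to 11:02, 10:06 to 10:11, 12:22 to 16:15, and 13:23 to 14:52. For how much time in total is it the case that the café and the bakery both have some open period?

1 h 24 min

Merge the first list: 08:41–12:08, 12:53–13:08.
Merge the second list: 07:13–07:27, 09:53–11:02, 12:22–16:15.
A ∩ B = 09:53–11:02, 12:53–13:08.
Total: 1 h 9 min + 15 min = 1 h 24 min.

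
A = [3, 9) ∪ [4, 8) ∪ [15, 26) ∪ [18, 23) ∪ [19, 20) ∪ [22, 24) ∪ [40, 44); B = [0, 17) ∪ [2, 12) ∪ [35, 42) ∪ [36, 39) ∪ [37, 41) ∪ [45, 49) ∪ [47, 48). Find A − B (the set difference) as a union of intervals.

[17, 26) ∪ [42, 44)

First set merges to [3, 9), [15, 26), [40, 44).
Second set merges to [0, 17), [35, 42), [45, 49).
[3, 9): fully covered by B → removed.
[15, 26) minus B → [17, 26).
[40, 44) minus B → [42, 44).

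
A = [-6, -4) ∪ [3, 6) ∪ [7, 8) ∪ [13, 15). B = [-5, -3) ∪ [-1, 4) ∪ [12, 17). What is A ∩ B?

[-5, -4) ∪ [3, 4) ∪ [13, 15)

[-6, -4) meets the second set on [-5, -4).
[3, 6) meets the second set on [3, 4).
[7, 8): no overlap with the second set.
[13, 15) meets the second set on [13, 15).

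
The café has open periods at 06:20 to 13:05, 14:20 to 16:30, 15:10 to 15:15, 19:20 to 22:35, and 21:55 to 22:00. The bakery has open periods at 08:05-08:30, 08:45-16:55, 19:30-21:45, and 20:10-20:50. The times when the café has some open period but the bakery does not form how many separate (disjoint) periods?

First set merges to 06:20-13:05, 14:20-16:30, 19:20-22:35.
Second set merges to 08:05-08:30, 08:45-16:55, 19:30-21:45.
A \ B = 06:20-08:05, 08:30-08:45, 19:20-19:30, 21:45-22:35.
That is 4 disjoint pieces.

4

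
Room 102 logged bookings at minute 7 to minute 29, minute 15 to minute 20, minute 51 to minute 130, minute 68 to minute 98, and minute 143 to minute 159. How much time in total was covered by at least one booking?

Merged: minute 7 to minute 29, minute 51 to minute 130, minute 143 to minute 159.
Lengths: 22 minutes + 79 minutes + 16 minutes = 117 minutes.

117 minutes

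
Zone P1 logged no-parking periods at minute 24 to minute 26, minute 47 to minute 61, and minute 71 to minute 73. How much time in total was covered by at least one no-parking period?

Merged: minute 24 to minute 26, minute 47 to minute 61, minute 71 to minute 73.
Lengths: 2 minutes + 14 minutes + 2 minutes = 18 minutes.

18 minutes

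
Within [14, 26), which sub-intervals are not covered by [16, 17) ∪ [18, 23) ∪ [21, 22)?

The merged coverage is [16, 17), [18, 23).
Gaps within [14, 26): [14, 16), [17, 18), [23, 26).

[14, 16) ∪ [17, 18) ∪ [23, 26)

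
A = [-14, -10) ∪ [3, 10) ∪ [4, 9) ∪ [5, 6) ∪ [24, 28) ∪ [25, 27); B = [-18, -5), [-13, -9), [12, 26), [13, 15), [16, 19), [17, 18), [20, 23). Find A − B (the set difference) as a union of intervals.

[3, 10) ∪ [26, 28)

Merge the first list: [-14, -10), [3, 10), [24, 28).
Merge the second list: [-18, -5), [12, 26).
[-14, -10): entirely removed.
[3, 10): nothing removed.
[24, 28) \ B = [26, 28).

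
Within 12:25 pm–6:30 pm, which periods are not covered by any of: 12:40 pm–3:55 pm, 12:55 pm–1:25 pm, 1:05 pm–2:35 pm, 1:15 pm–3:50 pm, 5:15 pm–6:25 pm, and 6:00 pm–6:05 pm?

After merging, the occupied span is 12:40 pm–3:55 pm, 5:15 pm–6:25 pm.
Complement within 12:25 pm–6:30 pm: 12:25 pm–12:40 pm, 3:55 pm–5:15 pm, 6:25 pm–6:30 pm.

12:25 pm–12:40 pm, 3:55 pm–5:15 pm, 6:25 pm–6:30 pm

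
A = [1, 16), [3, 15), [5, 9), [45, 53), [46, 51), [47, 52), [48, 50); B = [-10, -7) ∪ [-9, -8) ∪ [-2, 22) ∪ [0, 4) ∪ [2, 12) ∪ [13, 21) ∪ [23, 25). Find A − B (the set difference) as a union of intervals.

Merge the first list: [1, 16), [45, 53).
Merge the second list: [-10, -7), [-2, 22), [23, 25).
[1, 16): fully covered by B → removed.
[45, 53): no B overlap → unchanged.

[45, 53)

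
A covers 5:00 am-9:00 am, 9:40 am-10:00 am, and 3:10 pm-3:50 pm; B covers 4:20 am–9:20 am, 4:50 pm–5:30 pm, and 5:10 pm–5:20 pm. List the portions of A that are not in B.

B, merged: 4:20 am–9:20 am, 4:50 pm–5:30 pm.
5:00 am–9:00 am: entirely removed.
9:40 am–10:00 am: nothing removed.
3:10 pm–3:50 pm: nothing removed.

9:40 am–10:00 am, 3:10 pm–3:50 pm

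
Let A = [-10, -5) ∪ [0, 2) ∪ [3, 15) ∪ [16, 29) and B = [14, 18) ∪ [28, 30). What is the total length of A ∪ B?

34

A ∪ B = [-10, -5), [0, 2), [3, 30).
Total: 5 + 2 + 27 = 34.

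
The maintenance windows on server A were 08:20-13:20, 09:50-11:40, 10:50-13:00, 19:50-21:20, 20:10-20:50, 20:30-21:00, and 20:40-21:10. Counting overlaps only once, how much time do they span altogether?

6 h 30 min

Merged: 08:20–13:20, 19:50–21:20.
Lengths: 5 h + 1 h 30 min = 6 h 30 min.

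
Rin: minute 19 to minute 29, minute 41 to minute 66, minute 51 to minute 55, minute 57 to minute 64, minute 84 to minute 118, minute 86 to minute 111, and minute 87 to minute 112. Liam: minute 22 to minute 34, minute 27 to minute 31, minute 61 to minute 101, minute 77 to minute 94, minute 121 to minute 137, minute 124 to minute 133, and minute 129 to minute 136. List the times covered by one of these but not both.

A, merged: minute 19 to minute 29, minute 41 to minute 66, minute 84 to minute 118.
B, merged: minute 22 to minute 34, minute 61 to minute 101, minute 121 to minute 137.
A \ B = minute 19 to minute 22, minute 41 to minute 61, minute 101 to minute 118.
B \ A = minute 29 to minute 34, minute 66 to minute 84, minute 121 to minute 137.
Union of the two gives the symmetric difference.

minute 19 to minute 22, minute 29 to minute 34, minute 41 to minute 61, minute 66 to minute 84, minute 101 to minute 118, minute 121 to minute 137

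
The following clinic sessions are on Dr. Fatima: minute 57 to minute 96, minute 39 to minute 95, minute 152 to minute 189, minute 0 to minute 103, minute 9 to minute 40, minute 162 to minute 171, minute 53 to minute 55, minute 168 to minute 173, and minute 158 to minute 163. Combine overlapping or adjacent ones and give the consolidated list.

minute 0 to minute 103, minute 152 to minute 189

Sort by start: minute 0 to minute 103, minute 9 to minute 40, minute 39 to minute 95, minute 53 to minute 55, minute 57 to minute 96, minute 152 to minute 189, minute 158 to minute 163, minute 162 to minute 171, minute 168 to minute 173.
minute 9 to minute 40 overlaps/touches minute 0 to minute 103 → extend to minute 0 to minute 103.
minute 39 to minute 95 overlaps/touches minute 0 to minute 103 → extend to minute 0 to minute 103.
minute 53 to minute 55 overlaps/touches minute 0 to minute 103 → extend to minute 0 to minute 103.
minute 57 to minute 96 overlaps/touches minute 0 to minute 103 → extend to minute 0 to minute 103.
minute 152 to minute 189 is disjoint → start new block.
minute 158 to minute 163 overlaps/touches minute 152 to minute 189 → extend to minute 152 to minute 189.
minute 162 to minute 171 overlaps/touches minute 152 to minute 189 → extend to minute 152 to minute 189.
minute 168 to minute 173 overlaps/touches minute 152 to minute 189 → extend to minute 152 to minute 189.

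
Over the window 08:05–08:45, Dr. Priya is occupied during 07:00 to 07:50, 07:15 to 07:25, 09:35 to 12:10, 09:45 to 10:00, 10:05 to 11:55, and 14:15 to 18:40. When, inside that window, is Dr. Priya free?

08:05-08:45

Covered (merged): 07:00-07:50, 09:35-12:10, 14:15-18:40.
Gaps within 08:05-08:45: 08:05-08:45.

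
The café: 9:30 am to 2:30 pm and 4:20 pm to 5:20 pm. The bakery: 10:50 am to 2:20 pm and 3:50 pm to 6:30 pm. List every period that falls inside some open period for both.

9:30 am–2:30 pm meets the second set on 10:50 am–2:20 pm.
4:20 pm–5:20 pm meets the second set on 4:20 pm–5:20 pm.

10:50 am–2:20 pm, 4:20 pm–5:20 pm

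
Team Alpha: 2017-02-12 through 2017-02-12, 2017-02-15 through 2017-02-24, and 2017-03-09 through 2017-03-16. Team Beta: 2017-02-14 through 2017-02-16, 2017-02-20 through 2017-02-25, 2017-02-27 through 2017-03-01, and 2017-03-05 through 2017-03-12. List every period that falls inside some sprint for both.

2017-02-15 through 2017-02-16, 2017-02-20 through 2017-02-24, 2017-03-09 through 2017-03-12

2017-02-12 through 2017-02-12: no overlap with the second set.
2017-02-15 through 2017-02-24 meets the second set on 2017-02-15 through 2017-02-16, 2017-02-20 through 2017-02-24.
2017-03-09 through 2017-03-16 meets the second set on 2017-03-09 through 2017-03-12.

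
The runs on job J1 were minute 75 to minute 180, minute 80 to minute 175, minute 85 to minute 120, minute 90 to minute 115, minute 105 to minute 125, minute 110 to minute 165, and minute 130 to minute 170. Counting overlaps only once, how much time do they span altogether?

105 minutes

Merged: minute 75 to minute 180.
Length: 105 minutes.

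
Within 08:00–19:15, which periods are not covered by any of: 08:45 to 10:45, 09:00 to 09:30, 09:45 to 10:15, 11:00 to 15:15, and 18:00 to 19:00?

After merging, the occupied span is 08:45–10:45, 11:00–15:15, 18:00–19:00.
Uncovered inside 08:00–19:15: 08:00–08:45, 10:45–11:00, 15:15–18:00, 19:00–19:15.

08:00–08:45, 10:45–11:00, 15:15–18:00, 19:00–19:15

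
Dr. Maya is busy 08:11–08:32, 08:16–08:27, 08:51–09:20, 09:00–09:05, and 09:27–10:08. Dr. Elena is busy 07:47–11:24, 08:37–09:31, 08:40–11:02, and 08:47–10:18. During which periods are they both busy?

08:11-08:32, 08:51-09:20, 09:27-10:08

Merge the first list: 08:11-08:32, 08:51-09:20, 09:27-10:08.
Merge the second list: 07:47-11:24.
08:11-08:32 meets the second set on 08:11-08:32.
08:51-09:20 meets the second set on 08:51-09:20.
09:27-10:08 meets the second set on 09:27-10:08.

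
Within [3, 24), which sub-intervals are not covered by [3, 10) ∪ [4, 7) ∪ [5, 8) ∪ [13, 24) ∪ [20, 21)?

[10, 13)

The merged coverage is [3, 10), [13, 24).
Complement within [3, 24): [10, 13).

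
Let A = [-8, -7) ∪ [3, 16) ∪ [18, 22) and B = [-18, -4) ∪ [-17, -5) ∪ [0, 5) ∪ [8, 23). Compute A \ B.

Second set merges to [-18, -4), [0, 5), [8, 23).
[-8, -7): fully covered by B → removed.
[3, 16) minus B → [5, 8).
[18, 22): fully covered by B → removed.

[5, 8)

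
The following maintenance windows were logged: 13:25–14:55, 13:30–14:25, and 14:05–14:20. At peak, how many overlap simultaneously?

Sweep endpoints in order; track running count of active intervals.
Peak of 3 reached at 14:05.

3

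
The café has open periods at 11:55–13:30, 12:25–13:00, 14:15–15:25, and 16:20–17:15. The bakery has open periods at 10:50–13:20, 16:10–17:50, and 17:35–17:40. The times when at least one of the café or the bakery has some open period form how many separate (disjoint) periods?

A, merged: 11:55–13:30, 14:15–15:25, 16:20–17:15.
B, merged: 10:50–13:20, 16:10–17:50.
A ∪ B = 10:50–13:30, 14:15–15:25, 16:10–17:50.
That is 3 disjoint pieces.

3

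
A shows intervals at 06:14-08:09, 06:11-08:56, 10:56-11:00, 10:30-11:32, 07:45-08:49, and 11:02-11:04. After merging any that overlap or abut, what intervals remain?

06:11-08:56, 10:30-11:32

Sort by start: 06:11-08:56, 06:14-08:09, 07:45-08:49, 10:30-11:32, 10:56-11:00, 11:02-11:04.
06:14-08:09 overlaps/touches 06:11-08:56 → extend to 06:11-08:56.
07:45-08:49 overlaps/touches 06:11-08:56 → extend to 06:11-08:56.
10:30-11:32 is disjoint → start new block.
10:56-11:00 overlaps/touches 10:30-11:32 → extend to 10:30-11:32.
11:02-11:04 overlaps/touches 10:30-11:32 → extend to 10:30-11:32.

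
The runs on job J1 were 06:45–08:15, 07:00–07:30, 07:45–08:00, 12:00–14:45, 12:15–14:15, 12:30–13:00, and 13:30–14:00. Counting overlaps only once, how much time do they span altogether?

Merged: 06:45-08:15, 12:00-14:45.
Lengths: 1 h 30 min + 2 h 45 min = 4 h 15 min.

4 h 15 min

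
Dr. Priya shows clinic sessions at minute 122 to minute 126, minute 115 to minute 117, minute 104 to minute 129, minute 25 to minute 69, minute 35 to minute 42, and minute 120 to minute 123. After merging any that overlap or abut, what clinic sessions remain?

Sort by start: minute 25 to minute 69, minute 35 to minute 42, minute 104 to minute 129, minute 115 to minute 117, minute 120 to minute 123, minute 122 to minute 126.
minute 35 to minute 42 overlaps/touches minute 25 to minute 69 → extend to minute 25 to minute 69.
minute 104 to minute 129 is disjoint → start new block.
minute 115 to minute 117 overlaps/touches minute 104 to minute 129 → extend to minute 104 to minute 129.
minute 120 to minute 123 overlaps/touches minute 104 to minute 129 → extend to minute 104 to minute 129.
minute 122 to minute 126 overlaps/touches minute 104 to minute 129 → extend to minute 104 to minute 129.

minute 25 to minute 69, minute 104 to minute 129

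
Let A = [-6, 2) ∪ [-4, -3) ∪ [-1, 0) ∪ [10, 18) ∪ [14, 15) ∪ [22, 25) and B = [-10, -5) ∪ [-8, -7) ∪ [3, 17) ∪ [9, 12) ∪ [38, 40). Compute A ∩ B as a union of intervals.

[-6, -5) ∪ [10, 17)

First set merges to [-6, 2), [10, 18), [22, 25).
Second set merges to [-10, -5), [3, 17), [38, 40).
[-6, 2) overlaps B on [-6, -5).
[10, 18) overlaps B on [10, 17).
[22, 25) falls entirely outside B.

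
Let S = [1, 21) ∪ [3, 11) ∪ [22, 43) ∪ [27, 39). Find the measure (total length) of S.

41

Merged: [1, 21), [22, 43).
Lengths: 20 + 21 = 41.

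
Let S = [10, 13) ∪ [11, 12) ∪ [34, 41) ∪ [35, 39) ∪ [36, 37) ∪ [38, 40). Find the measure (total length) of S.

10

Merged: [10, 13), [34, 41).
Lengths: 3 + 7 = 10.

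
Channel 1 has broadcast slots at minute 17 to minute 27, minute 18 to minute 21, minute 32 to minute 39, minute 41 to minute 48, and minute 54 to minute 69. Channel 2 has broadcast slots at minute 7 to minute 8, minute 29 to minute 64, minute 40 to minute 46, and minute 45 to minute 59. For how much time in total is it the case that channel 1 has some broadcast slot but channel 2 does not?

15 minutes

Merge the first list: minute 17 to minute 27, minute 32 to minute 39, minute 41 to minute 48, minute 54 to minute 69.
Merge the second list: minute 7 to minute 8, minute 29 to minute 64.
A \ B = minute 17 to minute 27, minute 64 to minute 69.
Total: 10 minutes + 5 minutes = 15 minutes.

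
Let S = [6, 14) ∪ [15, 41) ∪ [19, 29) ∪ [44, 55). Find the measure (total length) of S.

Merged: [6, 14), [15, 41), [44, 55).
Lengths: 8 + 26 + 11 = 45.

45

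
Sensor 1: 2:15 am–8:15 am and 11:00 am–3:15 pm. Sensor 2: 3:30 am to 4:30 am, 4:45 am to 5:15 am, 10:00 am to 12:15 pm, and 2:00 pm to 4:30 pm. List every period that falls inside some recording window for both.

2:15 am–8:15 am overlaps B on 3:30 am–4:30 am, 4:45 am–5:15 am.
11:00 am–3:15 pm overlaps B on 11:00 am–12:15 pm, 2:00 pm–3:15 pm.

3:30 am–4:30 am, 4:45 am–5:15 am, 11:00 am–12:15 pm, 2:00 pm–3:15 pm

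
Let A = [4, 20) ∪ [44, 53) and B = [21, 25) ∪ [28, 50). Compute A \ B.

[4, 20): no B overlap → unchanged.
[44, 53) minus B → [50, 53).

[4, 20) ∪ [50, 53)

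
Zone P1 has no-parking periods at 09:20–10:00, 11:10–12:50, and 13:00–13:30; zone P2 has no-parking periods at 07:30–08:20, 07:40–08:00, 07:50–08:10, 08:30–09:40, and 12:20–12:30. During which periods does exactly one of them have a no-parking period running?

Second set merges to 07:30-08:20, 08:30-09:40, 12:20-12:30.
Only in the first: 09:40-10:00, 11:10-12:20, 12:30-12:50, 13:00-13:30.
Only in the second: 07:30-08:20, 08:30-09:20.
Together these are the periods covered by exactly one.

07:30-08:20, 08:30-09:20, 09:40-10:00, 11:10-12:20, 12:30-12:50, 13:00-13:30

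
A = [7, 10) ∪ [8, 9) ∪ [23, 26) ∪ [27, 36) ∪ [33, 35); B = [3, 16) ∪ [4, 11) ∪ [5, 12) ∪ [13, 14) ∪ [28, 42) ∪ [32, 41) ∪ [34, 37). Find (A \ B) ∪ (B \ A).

[3, 7) ∪ [10, 16) ∪ [23, 26) ∪ [27, 28) ∪ [36, 42)

First set merges to [7, 10), [23, 26), [27, 36).
Second set merges to [3, 16), [28, 42).
Only in the first: [23, 26), [27, 28).
Only in the second: [3, 7), [10, 16), [36, 42).
Together these are the periods covered by exactly one.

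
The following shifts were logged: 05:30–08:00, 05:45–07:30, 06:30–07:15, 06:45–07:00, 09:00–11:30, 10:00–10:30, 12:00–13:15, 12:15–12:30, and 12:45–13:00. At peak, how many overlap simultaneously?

4

At 06:45, 4 of the intervals are simultaneously active.
No point has more.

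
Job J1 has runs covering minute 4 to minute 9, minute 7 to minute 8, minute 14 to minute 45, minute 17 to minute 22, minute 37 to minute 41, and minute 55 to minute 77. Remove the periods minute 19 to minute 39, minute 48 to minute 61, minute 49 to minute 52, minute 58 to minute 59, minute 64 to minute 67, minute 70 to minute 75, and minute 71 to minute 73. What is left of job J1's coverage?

minute 4 to minute 9, minute 14 to minute 19, minute 39 to minute 45, minute 61 to minute 64, minute 67 to minute 70, minute 75 to minute 77

A, merged: minute 4 to minute 9, minute 14 to minute 45, minute 55 to minute 77.
B, merged: minute 19 to minute 39, minute 48 to minute 61, minute 64 to minute 67, minute 70 to minute 75.
minute 4 to minute 9: no B overlap → unchanged.
minute 14 to minute 45 minus B → minute 14 to minute 19, minute 39 to minute 45.
minute 55 to minute 77 minus B → minute 61 to minute 64, minute 67 to minute 70, minute 75 to minute 77.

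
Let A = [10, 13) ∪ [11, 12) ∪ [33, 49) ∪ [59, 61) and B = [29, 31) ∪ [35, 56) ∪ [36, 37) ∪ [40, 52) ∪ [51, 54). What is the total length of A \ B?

7

A, merged: [10, 13), [33, 49), [59, 61).
B, merged: [29, 31), [35, 56).
A \ B = [10, 13), [33, 35), [59, 61).
Total: 3 + 2 + 2 = 7.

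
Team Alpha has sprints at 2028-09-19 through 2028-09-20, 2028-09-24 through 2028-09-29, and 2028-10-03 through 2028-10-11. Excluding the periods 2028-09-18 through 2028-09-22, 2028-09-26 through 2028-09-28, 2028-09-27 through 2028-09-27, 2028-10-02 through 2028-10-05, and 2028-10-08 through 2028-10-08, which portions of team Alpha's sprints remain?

2028-09-24 through 2028-09-25, 2028-09-29 through 2028-09-29, 2028-10-06 through 2028-10-07, 2028-10-09 through 2028-10-11

Merge the second list: 2028-09-18 through 2028-09-22, 2028-09-26 through 2028-09-28, 2028-10-02 through 2028-10-05, 2028-10-08 through 2028-10-08.
2028-09-19 through 2028-09-20: fully covered by B → removed.
2028-09-24 through 2028-09-29 minus B → 2028-09-24 through 2028-09-25, 2028-09-29 through 2028-09-29.
2028-10-03 through 2028-10-11 minus B → 2028-10-06 through 2028-10-07, 2028-10-09 through 2028-10-11.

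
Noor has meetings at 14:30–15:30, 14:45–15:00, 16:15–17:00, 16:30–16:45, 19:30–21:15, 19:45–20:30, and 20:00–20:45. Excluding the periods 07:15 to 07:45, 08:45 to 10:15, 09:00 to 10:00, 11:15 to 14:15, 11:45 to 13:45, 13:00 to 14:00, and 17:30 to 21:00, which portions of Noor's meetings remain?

Merge the first list: 14:30–15:30, 16:15–17:00, 19:30–21:15.
Merge the second list: 07:15–07:45, 08:45–10:15, 11:15–14:15, 17:30–21:00.
14:30–15:30: nothing removed.
16:15–17:00: nothing removed.
19:30–21:15 \ B = 21:00–21:15.

14:30–15:30, 16:15–17:00, 21:00–21:15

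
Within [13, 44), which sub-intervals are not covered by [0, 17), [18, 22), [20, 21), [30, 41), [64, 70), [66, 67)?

Covered (merged): [0, 17), [18, 22), [30, 41), [64, 70).
Uncovered inside [13, 44): [17, 18), [22, 30), [41, 44).

[17, 18) ∪ [22, 30) ∪ [41, 44)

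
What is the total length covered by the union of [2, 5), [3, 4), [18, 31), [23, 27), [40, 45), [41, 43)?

21

Merged: [2, 5), [18, 31), [40, 45).
Lengths: 3 + 13 + 5 = 21.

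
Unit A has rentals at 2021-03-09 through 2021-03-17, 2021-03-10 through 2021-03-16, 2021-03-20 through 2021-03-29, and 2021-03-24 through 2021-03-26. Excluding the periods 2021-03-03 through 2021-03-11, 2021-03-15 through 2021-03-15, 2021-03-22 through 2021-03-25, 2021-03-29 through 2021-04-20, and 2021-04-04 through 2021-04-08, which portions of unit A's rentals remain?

Merge the first list: 2021-03-09 through 2021-03-17, 2021-03-20 through 2021-03-29.
Merge the second list: 2021-03-03 through 2021-03-11, 2021-03-15 through 2021-03-15, 2021-03-22 through 2021-03-25, 2021-03-29 through 2021-04-20.
2021-03-09 through 2021-03-17 minus B → 2021-03-12 through 2021-03-14, 2021-03-16 through 2021-03-17.
2021-03-20 through 2021-03-29 minus B → 2021-03-20 through 2021-03-21, 2021-03-26 through 2021-03-28.

2021-03-12 through 2021-03-14, 2021-03-16 through 2021-03-17, 2021-03-20 through 2021-03-21, 2021-03-26 through 2021-03-28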